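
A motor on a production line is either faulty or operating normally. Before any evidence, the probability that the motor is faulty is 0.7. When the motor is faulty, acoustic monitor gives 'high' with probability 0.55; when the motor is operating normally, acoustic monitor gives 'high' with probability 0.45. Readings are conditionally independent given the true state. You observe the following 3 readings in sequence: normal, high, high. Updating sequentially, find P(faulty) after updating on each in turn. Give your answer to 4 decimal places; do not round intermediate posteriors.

0.7404

Apply Bayes' rule sequentially, carrying P(faulty) forward.
After 'normal': P(faulty) = 0.45·0.7000 / (0.45·0.7000 + 0.55·0.3000) ≈ 0.6562
After 'high': P(faulty) = 0.55·0.6562 / (0.55·0.6562 + 0.45·0.3438) ≈ 0.7000
After 'high': P(faulty) = 0.55·0.7000 / (0.55·0.7000 + 0.45·0.3000) ≈ 0.7404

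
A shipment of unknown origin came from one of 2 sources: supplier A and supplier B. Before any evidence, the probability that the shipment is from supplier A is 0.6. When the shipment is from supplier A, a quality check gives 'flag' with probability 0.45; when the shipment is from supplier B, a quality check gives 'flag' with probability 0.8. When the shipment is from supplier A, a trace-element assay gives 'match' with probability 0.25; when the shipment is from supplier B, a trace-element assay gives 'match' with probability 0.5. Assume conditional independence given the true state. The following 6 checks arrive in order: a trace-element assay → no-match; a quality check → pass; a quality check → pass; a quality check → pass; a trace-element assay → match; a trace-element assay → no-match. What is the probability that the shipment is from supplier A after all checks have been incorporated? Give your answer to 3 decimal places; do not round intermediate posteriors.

0.972

Each posterior becomes the prior for the next update.
After a trace-element assay='no-match': P(supplier A) = 0.75·0.6000 / (0.75·0.6000 + 0.5·0.4000) ≈ 0.6923
After a quality check='pass': P(supplier A) = 0.55·0.6923 / (0.55·0.6923 + 0.2·0.3077) ≈ 0.8609
After a quality check='pass': P(supplier A) = 0.55·0.8609 / (0.55·0.8609 + 0.2·0.1391) ≈ 0.9445
After a quality check='pass': P(supplier A) = 0.55·0.9445 / (0.55·0.9445 + 0.2·0.0555) ≈ 0.9791
After a trace-element assay='match': P(supplier A) = 0.25·0.9791 / (0.25·0.9791 + 0.5·0.0209) ≈ 0.9590
After a trace-element assay='no-match': P(supplier A) = 0.75·0.9590 / (0.75·0.9590 + 0.5·0.0410) ≈ 0.9723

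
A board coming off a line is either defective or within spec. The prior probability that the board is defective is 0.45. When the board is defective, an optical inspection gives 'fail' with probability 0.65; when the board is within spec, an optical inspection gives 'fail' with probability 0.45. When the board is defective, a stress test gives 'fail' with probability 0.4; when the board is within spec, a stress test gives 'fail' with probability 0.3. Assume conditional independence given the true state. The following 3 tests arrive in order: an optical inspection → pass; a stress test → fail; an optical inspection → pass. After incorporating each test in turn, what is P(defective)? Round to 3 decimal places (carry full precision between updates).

After an optical inspection='pass': P(defective) = 0.35·0.4500 / (0.35·0.4500 + 0.55·0.5500) ≈ 0.3424
After a stress test='fail': P(defective) = 0.4·0.3424 / (0.4·0.3424 + 0.3·0.6576) ≈ 0.4098
After an optical inspection='pass': P(defective) = 0.35·0.4098 / (0.35·0.4098 + 0.55·0.5902) ≈ 0.3064

0.306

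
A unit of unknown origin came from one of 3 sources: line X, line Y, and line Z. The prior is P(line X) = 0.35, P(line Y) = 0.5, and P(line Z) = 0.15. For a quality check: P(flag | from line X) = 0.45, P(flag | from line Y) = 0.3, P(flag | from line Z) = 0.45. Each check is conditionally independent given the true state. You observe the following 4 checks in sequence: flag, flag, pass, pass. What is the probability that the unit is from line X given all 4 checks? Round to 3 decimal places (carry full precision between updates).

0.407

Each posterior becomes the prior for the next update.
After 'flag': normaliser = 0.45·0.3500 + 0.3·0.5000 + 0.45·0.1500; P(line X) ≈ 0.4200, P(line Y) ≈ 0.4000, P(line Z) ≈ 0.1800
After 'flag': normaliser = 0.45·0.4200 + 0.3·0.4000 + 0.45·0.1800; P(line X) ≈ 0.4846, P(line Y) ≈ 0.3077, P(line Z) ≈ 0.2077
After 'pass': normaliser = 0.55·0.4846 + 0.7·0.3077 + 0.55·0.2077; P(line X) ≈ 0.4471, P(line Y) ≈ 0.3613, P(line Z) ≈ 0.1916
After 'pass': normaliser = 0.55·0.4471 + 0.7·0.3613 + 0.55·0.1916; P(line X) ≈ 0.4070, P(line Y) ≈ 0.4186, P(line Z) ≈ 0.1744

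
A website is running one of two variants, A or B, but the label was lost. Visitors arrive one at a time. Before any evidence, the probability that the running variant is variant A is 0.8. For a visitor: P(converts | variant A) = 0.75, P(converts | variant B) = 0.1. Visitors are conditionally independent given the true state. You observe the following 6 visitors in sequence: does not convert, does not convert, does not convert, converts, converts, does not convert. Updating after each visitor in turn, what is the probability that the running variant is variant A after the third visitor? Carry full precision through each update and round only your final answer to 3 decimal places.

Each posterior becomes the prior for the next update.
After 'does not convert': P(A) = 0.25·0.8000 / (0.25·0.8000 + 0.9·0.2000) ≈ 0.5263
After 'does not convert': P(A) = 0.25·0.5263 / (0.25·0.5263 + 0.9·0.4737) ≈ 0.2358
After 'does not convert': P(A) = 0.25·0.2358 / (0.25·0.2358 + 0.9·0.7642) ≈ 0.0790

0.079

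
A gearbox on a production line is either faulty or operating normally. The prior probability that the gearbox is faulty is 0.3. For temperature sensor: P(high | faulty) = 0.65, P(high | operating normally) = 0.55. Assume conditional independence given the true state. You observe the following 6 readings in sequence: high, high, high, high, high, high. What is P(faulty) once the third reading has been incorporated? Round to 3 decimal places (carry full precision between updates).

After 'high': P(faulty) = 0.65·0.3000 / (0.65·0.3000 + 0.55·0.7000) ≈ 0.3362
After 'high': P(faulty) = 0.65·0.3362 / (0.65·0.3362 + 0.55·0.6638) ≈ 0.3744
After 'high': P(faulty) = 0.65·0.3744 / (0.65·0.3744 + 0.55·0.6256) ≈ 0.4143

0.414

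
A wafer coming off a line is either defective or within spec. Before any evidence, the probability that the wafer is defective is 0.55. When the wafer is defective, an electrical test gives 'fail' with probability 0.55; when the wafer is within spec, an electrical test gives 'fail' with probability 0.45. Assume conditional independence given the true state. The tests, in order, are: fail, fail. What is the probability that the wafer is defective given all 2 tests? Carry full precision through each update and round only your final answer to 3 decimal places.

0.646

After 'fail': P(defective) = 0.55·0.5500 / (0.55·0.5500 + 0.45·0.4500) ≈ 0.5990
After 'fail': P(defective) = 0.55·0.5990 / (0.55·0.5990 + 0.45·0.4010) ≈ 0.6461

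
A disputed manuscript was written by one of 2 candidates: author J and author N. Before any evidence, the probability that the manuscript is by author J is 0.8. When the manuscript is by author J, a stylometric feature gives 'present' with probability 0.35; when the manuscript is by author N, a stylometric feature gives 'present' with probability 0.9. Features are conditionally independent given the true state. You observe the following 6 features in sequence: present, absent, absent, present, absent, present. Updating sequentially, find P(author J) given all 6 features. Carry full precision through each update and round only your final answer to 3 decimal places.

After 'present': P(author J) = 0.35·0.8000 / (0.35·0.8000 + 0.9·0.2000) ≈ 0.6087
After 'absent': P(author J) = 0.65·0.6087 / (0.65·0.6087 + 0.1·0.3913) ≈ 0.9100
After 'absent': P(author J) = 0.65·0.9100 / (0.65·0.9100 + 0.1·0.0900) ≈ 0.9850
After 'present': P(author J) = 0.35·0.9850 / (0.35·0.9850 + 0.9·0.0150) ≈ 0.9623
After 'absent': P(author J) = 0.65·0.9623 / (0.65·0.9623 + 0.1·0.0377) ≈ 0.9940
After 'present': P(author J) = 0.35·0.9940 / (0.35·0.9940 + 0.9·0.0060) ≈ 0.9848

0.985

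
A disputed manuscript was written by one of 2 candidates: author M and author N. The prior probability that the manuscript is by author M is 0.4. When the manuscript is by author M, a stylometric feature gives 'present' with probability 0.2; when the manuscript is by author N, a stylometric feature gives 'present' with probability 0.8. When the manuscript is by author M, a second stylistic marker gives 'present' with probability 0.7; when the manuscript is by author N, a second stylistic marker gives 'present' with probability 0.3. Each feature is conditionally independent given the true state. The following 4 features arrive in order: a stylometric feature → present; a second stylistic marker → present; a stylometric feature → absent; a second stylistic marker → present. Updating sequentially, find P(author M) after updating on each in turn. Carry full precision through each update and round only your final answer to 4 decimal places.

0.7840

After a stylometric feature='present': P(author M) = 0.2·0.4000 / (0.2·0.4000 + 0.8·0.6000) ≈ 0.1429
After a second stylistic marker='present': P(author M) = 0.7·0.1429 / (0.7·0.1429 + 0.3·0.8571) ≈ 0.2800
After a stylometric feature='absent': P(author M) = 0.8·0.2800 / (0.8·0.2800 + 0.2·0.7200) ≈ 0.6087
After a second stylistic marker='present': P(author M) = 0.7·0.6087 / (0.7·0.6087 + 0.3·0.3913) ≈ 0.7840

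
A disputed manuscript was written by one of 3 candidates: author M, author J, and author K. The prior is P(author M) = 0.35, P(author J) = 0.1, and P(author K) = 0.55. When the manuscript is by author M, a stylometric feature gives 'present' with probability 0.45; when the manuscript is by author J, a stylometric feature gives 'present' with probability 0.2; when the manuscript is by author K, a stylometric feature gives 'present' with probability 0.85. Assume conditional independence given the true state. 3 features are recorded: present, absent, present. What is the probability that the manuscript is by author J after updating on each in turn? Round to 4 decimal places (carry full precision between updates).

0.0314

Each posterior becomes the prior for the next update.
After 'present': normaliser = 0.45·0.3500 + 0.2·0.1000 + 0.85·0.5500; P(author M) ≈ 0.2442, P(author J) ≈ 0.0310, P(author K) ≈ 0.7248
After 'absent': normaliser = 0.55·0.2442 + 0.8·0.0310 + 0.15·0.7248; P(author M) ≈ 0.5014, P(author J) ≈ 0.0926, P(author K) ≈ 0.4059
After 'present': normaliser = 0.45·0.5014 + 0.2·0.0926 + 0.85·0.4059; P(author M) ≈ 0.3830, P(author J) ≈ 0.0314, P(author K) ≈ 0.5856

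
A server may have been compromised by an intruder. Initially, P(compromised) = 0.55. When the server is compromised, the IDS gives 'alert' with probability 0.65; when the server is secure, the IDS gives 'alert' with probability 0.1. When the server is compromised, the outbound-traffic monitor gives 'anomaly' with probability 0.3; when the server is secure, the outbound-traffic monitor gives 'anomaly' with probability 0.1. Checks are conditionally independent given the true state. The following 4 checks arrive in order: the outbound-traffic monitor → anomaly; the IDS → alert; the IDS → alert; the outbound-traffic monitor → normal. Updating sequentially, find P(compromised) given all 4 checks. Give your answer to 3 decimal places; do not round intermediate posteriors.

0.992

After the outbound-traffic monitor='anomaly': P(compromised) = 0.3·0.5500 / (0.3·0.5500 + 0.1·0.4500) ≈ 0.7857
After the IDS='alert': P(compromised) = 0.65·0.7857 / (0.65·0.7857 + 0.1·0.2143) ≈ 0.9597
After the IDS='alert': P(compromised) = 0.65·0.9597 / (0.65·0.9597 + 0.1·0.0403) ≈ 0.9936
After the outbound-traffic monitor='normal': P(compromised) = 0.7·0.9936 / (0.7·0.9936 + 0.9·0.0064) ≈ 0.9918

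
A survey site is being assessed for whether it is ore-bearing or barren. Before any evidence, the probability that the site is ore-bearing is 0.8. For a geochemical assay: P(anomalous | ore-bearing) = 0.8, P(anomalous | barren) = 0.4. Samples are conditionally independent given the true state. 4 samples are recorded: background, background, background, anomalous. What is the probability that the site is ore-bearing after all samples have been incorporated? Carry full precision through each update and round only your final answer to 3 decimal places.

0.229

After 'background': P(ore) = 0.2·0.8000 / (0.2·0.8000 + 0.6·0.2000) ≈ 0.5714
After 'background': P(ore) = 0.2·0.5714 / (0.2·0.5714 + 0.6·0.4286) ≈ 0.3077
After 'background': P(ore) = 0.2·0.3077 / (0.2·0.3077 + 0.6·0.6923) ≈ 0.1290
After 'anomalous': P(ore) = 0.8·0.1290 / (0.8·0.1290 + 0.4·0.8710) ≈ 0.2286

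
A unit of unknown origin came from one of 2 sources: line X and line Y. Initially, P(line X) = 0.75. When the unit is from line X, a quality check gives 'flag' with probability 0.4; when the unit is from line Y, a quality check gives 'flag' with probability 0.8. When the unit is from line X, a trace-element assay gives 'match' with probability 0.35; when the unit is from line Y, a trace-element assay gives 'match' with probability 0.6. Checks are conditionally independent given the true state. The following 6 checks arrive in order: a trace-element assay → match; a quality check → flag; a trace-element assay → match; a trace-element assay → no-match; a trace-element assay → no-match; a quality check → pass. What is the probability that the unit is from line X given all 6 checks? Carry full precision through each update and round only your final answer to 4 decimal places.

0.8017

Each posterior becomes the prior for the next update.
After a trace-element assay='match': P(line X) = 0.35·0.7500 / (0.35·0.7500 + 0.6·0.2500) ≈ 0.6364
After a quality check='flag': P(line X) = 0.4·0.6364 / (0.4·0.6364 + 0.8·0.3636) ≈ 0.4667
After a trace-element assay='match': P(line X) = 0.35·0.4667 / (0.35·0.4667 + 0.6·0.5333) ≈ 0.3379
After a trace-element assay='no-match': P(line X) = 0.65·0.3379 / (0.65·0.3379 + 0.4·0.6621) ≈ 0.4534
After a trace-element assay='no-match': P(line X) = 0.65·0.4534 / (0.65·0.4534 + 0.4·0.5466) ≈ 0.5741
After a quality check='pass': P(line X) = 0.6·0.5741 / (0.6·0.5741 + 0.2·0.4259) ≈ 0.8017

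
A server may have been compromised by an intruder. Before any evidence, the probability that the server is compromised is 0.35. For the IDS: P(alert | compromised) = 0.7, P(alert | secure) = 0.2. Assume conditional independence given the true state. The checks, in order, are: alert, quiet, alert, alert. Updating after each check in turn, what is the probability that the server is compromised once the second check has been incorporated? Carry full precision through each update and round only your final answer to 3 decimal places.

After 'alert': P(compromised) = 0.7·0.3500 / (0.7·0.3500 + 0.2·0.6500) ≈ 0.6533
After 'quiet': P(compromised) = 0.3·0.6533 / (0.3·0.6533 + 0.8·0.3467) ≈ 0.4141

0.414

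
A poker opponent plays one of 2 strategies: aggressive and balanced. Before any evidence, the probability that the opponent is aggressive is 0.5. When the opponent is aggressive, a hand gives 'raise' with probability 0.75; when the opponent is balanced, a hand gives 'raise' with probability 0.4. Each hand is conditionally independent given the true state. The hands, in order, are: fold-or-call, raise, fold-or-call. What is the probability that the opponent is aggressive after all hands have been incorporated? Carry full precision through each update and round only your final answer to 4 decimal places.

0.2456

After 'fold-or-call': P(aggressive) = 0.25·0.5000 / (0.25·0.5000 + 0.6·0.5000) ≈ 0.2941
After 'raise': P(aggressive) = 0.75·0.2941 / (0.75·0.2941 + 0.4·0.7059) ≈ 0.4386
After 'fold-or-call': P(aggressive) = 0.25·0.4386 / (0.25·0.4386 + 0.6·0.5614) ≈ 0.2456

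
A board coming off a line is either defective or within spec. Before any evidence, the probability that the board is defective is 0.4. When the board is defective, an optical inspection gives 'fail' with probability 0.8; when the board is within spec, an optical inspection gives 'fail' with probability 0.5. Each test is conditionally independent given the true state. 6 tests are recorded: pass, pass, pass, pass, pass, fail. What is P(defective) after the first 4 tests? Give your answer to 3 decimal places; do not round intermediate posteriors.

0.017

Apply Bayes' rule sequentially, carrying P(defective) forward.
After 'pass': P(defective) = 0.2·0.4000 / (0.2·0.4000 + 0.5·0.6000) ≈ 0.2105
After 'pass': P(defective) = 0.2·0.2105 / (0.2·0.2105 + 0.5·0.7895) ≈ 0.0964
After 'pass': P(defective) = 0.2·0.0964 / (0.2·0.0964 + 0.5·0.9036) ≈ 0.0409
After 'pass': P(defective) = 0.2·0.0409 / (0.2·0.0409 + 0.5·0.9591) ≈ 0.0168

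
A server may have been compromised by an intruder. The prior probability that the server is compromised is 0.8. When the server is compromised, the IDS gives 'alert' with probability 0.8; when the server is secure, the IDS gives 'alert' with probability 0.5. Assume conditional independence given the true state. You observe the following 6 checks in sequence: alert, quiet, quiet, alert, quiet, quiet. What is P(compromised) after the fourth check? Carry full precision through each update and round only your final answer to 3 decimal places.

After 'alert': P(compromised) = 0.8·0.8000 / (0.8·0.8000 + 0.5·0.2000) ≈ 0.8649
After 'quiet': P(compromised) = 0.2·0.8649 / (0.2·0.8649 + 0.5·0.1351) ≈ 0.7191
After 'quiet': P(compromised) = 0.2·0.7191 / (0.2·0.7191 + 0.5·0.2809) ≈ 0.5059
After 'alert': P(compromised) = 0.8·0.5059 / (0.8·0.5059 + 0.5·0.4941) ≈ 0.6210

0.621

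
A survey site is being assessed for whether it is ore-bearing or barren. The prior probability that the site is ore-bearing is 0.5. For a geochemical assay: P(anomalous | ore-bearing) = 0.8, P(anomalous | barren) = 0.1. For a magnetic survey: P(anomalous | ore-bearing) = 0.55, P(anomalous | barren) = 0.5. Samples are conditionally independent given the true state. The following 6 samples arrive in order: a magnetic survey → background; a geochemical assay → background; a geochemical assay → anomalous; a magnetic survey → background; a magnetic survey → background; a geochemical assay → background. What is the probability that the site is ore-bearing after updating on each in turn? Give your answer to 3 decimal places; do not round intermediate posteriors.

After a magnetic survey='background': P(ore) = 0.45·0.5000 / (0.45·0.5000 + 0.5·0.5000) ≈ 0.4737
After a geochemical assay='background': P(ore) = 0.2·0.4737 / (0.2·0.4737 + 0.9·0.5263) ≈ 0.1667
After a geochemical assay='anomalous': P(ore) = 0.8·0.1667 / (0.8·0.1667 + 0.1·0.8333) ≈ 0.6154
After a magnetic survey='background': P(ore) = 0.45·0.6154 / (0.45·0.6154 + 0.5·0.3846) ≈ 0.5902
After a magnetic survey='background': P(ore) = 0.45·0.5902 / (0.45·0.5902 + 0.5·0.4098) ≈ 0.5645
After a geochemical assay='background': P(ore) = 0.2·0.5645 / (0.2·0.5645 + 0.9·0.4355) ≈ 0.2236

0.224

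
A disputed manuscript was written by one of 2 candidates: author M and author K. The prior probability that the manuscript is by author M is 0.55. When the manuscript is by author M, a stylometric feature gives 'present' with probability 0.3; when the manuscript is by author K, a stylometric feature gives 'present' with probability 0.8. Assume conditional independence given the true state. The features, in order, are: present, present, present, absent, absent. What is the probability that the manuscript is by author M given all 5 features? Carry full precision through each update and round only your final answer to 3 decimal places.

0.441

After 'present': P(author M) = 0.3·0.5500 / (0.3·0.5500 + 0.8·0.4500) ≈ 0.3143
After 'present': P(author M) = 0.3·0.3143 / (0.3·0.3143 + 0.8·0.6857) ≈ 0.1467
After 'present': P(author M) = 0.3·0.1467 / (0.3·0.1467 + 0.8·0.8533) ≈ 0.0606
After 'absent': P(author M) = 0.7·0.0606 / (0.7·0.0606 + 0.2·0.9394) ≈ 0.1841
After 'absent': P(author M) = 0.7·0.1841 / (0.7·0.1841 + 0.2·0.8159) ≈ 0.4412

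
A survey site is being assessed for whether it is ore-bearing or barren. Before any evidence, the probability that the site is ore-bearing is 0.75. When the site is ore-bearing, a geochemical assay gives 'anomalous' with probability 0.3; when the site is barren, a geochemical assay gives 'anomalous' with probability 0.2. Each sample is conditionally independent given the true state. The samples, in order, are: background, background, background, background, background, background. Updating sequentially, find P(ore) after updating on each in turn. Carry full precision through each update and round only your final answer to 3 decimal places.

After 'background': P(ore) = 0.7·0.7500 / (0.7·0.7500 + 0.8·0.2500) ≈ 0.7241
After 'background': P(ore) = 0.7·0.7241 / (0.7·0.7241 + 0.8·0.2759) ≈ 0.6967
After 'background': P(ore) = 0.7·0.6967 / (0.7·0.6967 + 0.8·0.3033) ≈ 0.6677
After 'background': P(ore) = 0.7·0.6677 / (0.7·0.6677 + 0.8·0.3323) ≈ 0.6375
After 'background': P(ore) = 0.7·0.6375 / (0.7·0.6375 + 0.8·0.3625) ≈ 0.6061
After 'background': P(ore) = 0.7·0.6061 / (0.7·0.6061 + 0.8·0.3939) ≈ 0.5738

0.574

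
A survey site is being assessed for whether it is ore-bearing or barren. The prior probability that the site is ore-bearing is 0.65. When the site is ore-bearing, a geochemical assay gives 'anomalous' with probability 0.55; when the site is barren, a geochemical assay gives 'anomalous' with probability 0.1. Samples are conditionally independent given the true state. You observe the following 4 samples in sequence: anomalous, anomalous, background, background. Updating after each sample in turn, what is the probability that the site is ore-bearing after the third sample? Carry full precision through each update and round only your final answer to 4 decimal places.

After 'anomalous': P(ore) = 0.55·0.6500 / (0.55·0.6500 + 0.1·0.3500) ≈ 0.9108
After 'anomalous': P(ore) = 0.55·0.9108 / (0.55·0.9108 + 0.1·0.0892) ≈ 0.9825
After 'background': P(ore) = 0.45·0.9825 / (0.45·0.9825 + 0.9·0.0175) ≈ 0.9656

0.9656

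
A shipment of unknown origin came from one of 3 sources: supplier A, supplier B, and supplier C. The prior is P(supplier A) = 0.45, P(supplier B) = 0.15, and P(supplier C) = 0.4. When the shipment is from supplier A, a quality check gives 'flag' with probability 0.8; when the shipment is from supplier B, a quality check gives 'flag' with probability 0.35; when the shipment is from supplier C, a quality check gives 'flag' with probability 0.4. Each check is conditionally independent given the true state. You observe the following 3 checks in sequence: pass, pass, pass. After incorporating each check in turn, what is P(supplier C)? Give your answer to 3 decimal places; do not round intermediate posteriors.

0.659

After 'pass': normaliser = 0.2·0.4500 + 0.65·0.1500 + 0.6·0.4000; P(supplier A) ≈ 0.2105, P(supplier B) ≈ 0.2281, P(supplier C) ≈ 0.5614
After 'pass': normaliser = 0.2·0.2105 + 0.65·0.2281 + 0.6·0.5614; P(supplier A) ≈ 0.0799, P(supplier B) ≈ 0.2812, P(supplier C) ≈ 0.6389
After 'pass': normaliser = 0.2·0.0799 + 0.65·0.2812 + 0.6·0.6389; P(supplier A) ≈ 0.0274, P(supplier B) ≈ 0.3140, P(supplier C) ≈ 0.6586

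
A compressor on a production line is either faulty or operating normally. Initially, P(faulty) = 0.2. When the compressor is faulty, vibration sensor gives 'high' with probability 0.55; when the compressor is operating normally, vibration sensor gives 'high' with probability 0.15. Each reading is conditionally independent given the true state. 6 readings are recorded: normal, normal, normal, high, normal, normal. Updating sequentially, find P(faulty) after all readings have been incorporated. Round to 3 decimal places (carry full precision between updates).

After 'normal': P(faulty) = 0.45·0.2000 / (0.45·0.2000 + 0.85·0.8000) ≈ 0.1169
After 'normal': P(faulty) = 0.45·0.1169 / (0.45·0.1169 + 0.85·0.8831) ≈ 0.0655
After 'normal': P(faulty) = 0.45·0.0655 / (0.45·0.0655 + 0.85·0.9345) ≈ 0.0358
After 'high': P(faulty) = 0.55·0.0358 / (0.55·0.0358 + 0.15·0.9642) ≈ 0.1197
After 'normal': P(faulty) = 0.45·0.1197 / (0.45·0.1197 + 0.85·0.8803) ≈ 0.0672
After 'normal': P(faulty) = 0.45·0.0672 / (0.45·0.0672 + 0.85·0.9328) ≈ 0.0367

0.037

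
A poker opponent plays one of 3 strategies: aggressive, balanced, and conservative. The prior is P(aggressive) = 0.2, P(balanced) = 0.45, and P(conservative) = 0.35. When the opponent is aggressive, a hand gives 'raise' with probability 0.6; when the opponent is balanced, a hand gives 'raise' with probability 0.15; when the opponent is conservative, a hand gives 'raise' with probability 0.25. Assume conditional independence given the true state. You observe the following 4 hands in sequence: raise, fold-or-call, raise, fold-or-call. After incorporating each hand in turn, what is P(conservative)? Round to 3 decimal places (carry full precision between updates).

0.395

Each posterior becomes the prior for the next update.
After 'raise': normaliser = 0.6·0.2000 + 0.15·0.4500 + 0.25·0.3500; P(aggressive) ≈ 0.4364, P(balanced) ≈ 0.2455, P(conservative) ≈ 0.3182
After 'fold-or-call': normaliser = 0.4·0.4364 + 0.85·0.2455 + 0.75·0.3182; P(aggressive) ≈ 0.2807, P(balanced) ≈ 0.3355, P(conservative) ≈ 0.3838
After 'raise': normaliser = 0.6·0.2807 + 0.15·0.3355 + 0.25·0.3838; P(aggressive) ≈ 0.5352, P(balanced) ≈ 0.1599, P(conservative) ≈ 0.3049
After 'fold-or-call': normaliser = 0.4·0.5352 + 0.85·0.1599 + 0.75·0.3049; P(aggressive) ≈ 0.3699, P(balanced) ≈ 0.2349, P(conservative) ≈ 0.3951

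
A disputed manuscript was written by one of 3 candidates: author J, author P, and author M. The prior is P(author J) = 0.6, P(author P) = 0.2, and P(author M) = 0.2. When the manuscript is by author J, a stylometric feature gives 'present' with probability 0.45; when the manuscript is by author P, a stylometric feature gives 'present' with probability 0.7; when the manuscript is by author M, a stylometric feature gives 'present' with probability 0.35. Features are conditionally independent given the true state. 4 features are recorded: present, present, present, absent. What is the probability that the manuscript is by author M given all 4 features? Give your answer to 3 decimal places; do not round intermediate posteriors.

0.099

Each posterior becomes the prior for the next update.
After 'present': normaliser = 0.45·0.6000 + 0.7·0.2000 + 0.35·0.2000; P(author J) ≈ 0.5625, P(author P) ≈ 0.2917, P(author M) ≈ 0.1458
After 'present': normaliser = 0.45·0.5625 + 0.7·0.2917 + 0.35·0.1458; P(author J) ≈ 0.4980, P(author P) ≈ 0.4016, P(author M) ≈ 0.1004
After 'present': normaliser = 0.45·0.4980 + 0.7·0.4016 + 0.35·0.1004; P(author J) ≈ 0.4147, P(author P) ≈ 0.5203, P(author M) ≈ 0.0650
After 'absent': normaliser = 0.55·0.4147 + 0.3·0.5203 + 0.65·0.0650; P(author J) ≈ 0.5348, P(author P) ≈ 0.3660, P(author M) ≈ 0.0991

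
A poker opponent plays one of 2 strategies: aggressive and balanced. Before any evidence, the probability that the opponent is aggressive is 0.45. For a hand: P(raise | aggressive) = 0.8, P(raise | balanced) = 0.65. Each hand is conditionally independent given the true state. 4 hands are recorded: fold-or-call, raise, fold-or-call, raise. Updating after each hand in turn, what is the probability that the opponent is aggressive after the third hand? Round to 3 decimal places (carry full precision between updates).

0.247

After 'fold-or-call': P(aggressive) = 0.2·0.4500 / (0.2·0.4500 + 0.35·0.5500) ≈ 0.3186
After 'raise': P(aggressive) = 0.8·0.3186 / (0.8·0.3186 + 0.65·0.6814) ≈ 0.3653
After 'fold-or-call': P(aggressive) = 0.2·0.3653 / (0.2·0.3653 + 0.35·0.6347) ≈ 0.2474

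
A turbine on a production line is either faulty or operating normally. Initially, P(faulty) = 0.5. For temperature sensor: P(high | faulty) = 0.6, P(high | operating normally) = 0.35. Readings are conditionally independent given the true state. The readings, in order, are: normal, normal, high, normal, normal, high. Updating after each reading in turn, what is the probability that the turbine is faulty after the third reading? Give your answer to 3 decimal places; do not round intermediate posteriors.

Each posterior becomes the prior for the next update.
After 'normal': P(faulty) = 0.4·0.5000 / (0.4·0.5000 + 0.65·0.5000) ≈ 0.3810
After 'normal': P(faulty) = 0.4·0.3810 / (0.4·0.3810 + 0.65·0.6190) ≈ 0.2747
After 'high': P(faulty) = 0.6·0.2747 / (0.6·0.2747 + 0.35·0.7253) ≈ 0.3936

0.394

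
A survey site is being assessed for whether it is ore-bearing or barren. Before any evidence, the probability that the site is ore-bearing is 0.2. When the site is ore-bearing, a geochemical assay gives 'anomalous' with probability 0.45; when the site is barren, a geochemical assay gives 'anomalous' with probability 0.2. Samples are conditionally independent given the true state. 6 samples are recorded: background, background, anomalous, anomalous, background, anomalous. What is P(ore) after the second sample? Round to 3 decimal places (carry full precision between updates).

0.106

Apply Bayes' rule sequentially, carrying P(ore) forward.
After 'background': P(ore) = 0.55·0.2000 / (0.55·0.2000 + 0.8·0.8000) ≈ 0.1467
After 'background': P(ore) = 0.55·0.1467 / (0.55·0.1467 + 0.8·0.8533) ≈ 0.1057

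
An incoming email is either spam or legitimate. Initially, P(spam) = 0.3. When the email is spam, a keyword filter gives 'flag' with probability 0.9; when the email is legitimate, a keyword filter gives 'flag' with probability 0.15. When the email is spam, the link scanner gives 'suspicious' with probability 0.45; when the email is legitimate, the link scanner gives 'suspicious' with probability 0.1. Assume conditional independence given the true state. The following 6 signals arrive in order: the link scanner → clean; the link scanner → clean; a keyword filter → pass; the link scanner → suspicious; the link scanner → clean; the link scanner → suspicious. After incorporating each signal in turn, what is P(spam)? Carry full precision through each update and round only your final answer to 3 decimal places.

After the link scanner='clean': P(spam) = 0.55·0.3000 / (0.55·0.3000 + 0.9·0.7000) ≈ 0.2075
After the link scanner='clean': P(spam) = 0.55·0.2075 / (0.55·0.2075 + 0.9·0.7925) ≈ 0.1380
After a keyword filter='pass': P(spam) = 0.1·0.1380 / (0.1·0.1380 + 0.85·0.8620) ≈ 0.0185
After the link scanner='suspicious': P(spam) = 0.45·0.0185 / (0.45·0.0185 + 0.1·0.9815) ≈ 0.0781
After the link scanner='clean': P(spam) = 0.55·0.0781 / (0.55·0.0781 + 0.9·0.9219) ≈ 0.0492
After the link scanner='suspicious': P(spam) = 0.45·0.0492 / (0.45·0.0492 + 0.1·0.9508) ≈ 0.1890

0.189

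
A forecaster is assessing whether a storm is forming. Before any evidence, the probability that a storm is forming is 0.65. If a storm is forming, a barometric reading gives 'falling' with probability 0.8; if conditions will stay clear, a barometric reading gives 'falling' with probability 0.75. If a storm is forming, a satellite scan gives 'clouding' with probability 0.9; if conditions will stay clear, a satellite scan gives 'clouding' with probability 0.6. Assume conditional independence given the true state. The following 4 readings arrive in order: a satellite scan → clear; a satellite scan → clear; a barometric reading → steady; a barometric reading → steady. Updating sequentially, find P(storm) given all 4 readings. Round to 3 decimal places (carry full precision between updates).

0.069

Each posterior becomes the prior for the next update.
After a satellite scan='clear': P(storm) = 0.1·0.6500 / (0.1·0.6500 + 0.4·0.3500) ≈ 0.3171
After a satellite scan='clear': P(storm) = 0.1·0.3171 / (0.1·0.3171 + 0.4·0.6829) ≈ 0.1040
After a barometric reading='steady': P(storm) = 0.2·0.1040 / (0.2·0.1040 + 0.25·0.8960) ≈ 0.0850
After a barometric reading='steady': P(storm) = 0.2·0.0850 / (0.2·0.0850 + 0.25·0.9150) ≈ 0.0691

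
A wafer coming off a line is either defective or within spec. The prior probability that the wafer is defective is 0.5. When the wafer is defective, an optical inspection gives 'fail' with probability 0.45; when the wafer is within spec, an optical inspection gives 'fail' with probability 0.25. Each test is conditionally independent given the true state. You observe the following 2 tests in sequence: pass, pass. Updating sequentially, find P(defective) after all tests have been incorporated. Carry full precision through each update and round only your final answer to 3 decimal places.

Each posterior becomes the prior for the next update.
After 'pass': P(defective) = 0.55·0.5000 / (0.55·0.5000 + 0.75·0.5000) ≈ 0.4231
After 'pass': P(defective) = 0.55·0.4231 / (0.55·0.4231 + 0.75·0.5769) ≈ 0.3497

0.350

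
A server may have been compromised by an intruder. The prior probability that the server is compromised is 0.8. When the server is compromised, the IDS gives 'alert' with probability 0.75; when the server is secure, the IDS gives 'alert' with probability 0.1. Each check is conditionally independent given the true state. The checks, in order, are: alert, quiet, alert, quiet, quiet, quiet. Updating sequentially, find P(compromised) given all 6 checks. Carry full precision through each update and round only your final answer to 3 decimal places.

0.573

Apply Bayes' rule sequentially, carrying P(compromised) forward.
After 'alert': P(compromised) = 0.75·0.8000 / (0.75·0.8000 + 0.1·0.2000) ≈ 0.9677
After 'quiet': P(compromised) = 0.25·0.9677 / (0.25·0.9677 + 0.9·0.0323) ≈ 0.8929
After 'alert': P(compromised) = 0.75·0.8929 / (0.75·0.8929 + 0.1·0.1071) ≈ 0.9843
After 'quiet': P(compromised) = 0.25·0.9843 / (0.25·0.9843 + 0.9·0.0157) ≈ 0.9455
After 'quiet': P(compromised) = 0.25·0.9455 / (0.25·0.9455 + 0.9·0.0545) ≈ 0.8283
After 'quiet': P(compromised) = 0.25·0.8283 / (0.25·0.8283 + 0.9·0.1717) ≈ 0.5726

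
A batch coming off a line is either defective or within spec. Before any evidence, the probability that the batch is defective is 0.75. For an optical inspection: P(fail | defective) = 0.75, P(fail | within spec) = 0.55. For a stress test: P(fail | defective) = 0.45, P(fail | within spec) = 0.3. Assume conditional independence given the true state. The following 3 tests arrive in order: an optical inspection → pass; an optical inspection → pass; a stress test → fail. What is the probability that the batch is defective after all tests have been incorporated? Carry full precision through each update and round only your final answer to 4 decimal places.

Each posterior becomes the prior for the next update.
After an optical inspection='pass': P(defective) = 0.25·0.7500 / (0.25·0.7500 + 0.45·0.2500) ≈ 0.6250
After an optical inspection='pass': P(defective) = 0.25·0.6250 / (0.25·0.6250 + 0.45·0.3750) ≈ 0.4808
After a stress test='fail': P(defective) = 0.45·0.4808 / (0.45·0.4808 + 0.3·0.5192) ≈ 0.5814

0.5814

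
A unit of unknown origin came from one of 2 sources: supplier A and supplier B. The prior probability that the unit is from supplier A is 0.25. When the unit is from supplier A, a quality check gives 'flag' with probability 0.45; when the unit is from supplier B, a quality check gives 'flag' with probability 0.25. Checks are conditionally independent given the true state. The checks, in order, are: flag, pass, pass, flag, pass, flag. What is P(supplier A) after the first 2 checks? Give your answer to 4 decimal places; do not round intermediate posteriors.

After 'flag': P(supplier A) = 0.45·0.2500 / (0.45·0.2500 + 0.25·0.7500) ≈ 0.3750
After 'pass': P(supplier A) = 0.55·0.3750 / (0.55·0.3750 + 0.75·0.6250) ≈ 0.3056

0.3056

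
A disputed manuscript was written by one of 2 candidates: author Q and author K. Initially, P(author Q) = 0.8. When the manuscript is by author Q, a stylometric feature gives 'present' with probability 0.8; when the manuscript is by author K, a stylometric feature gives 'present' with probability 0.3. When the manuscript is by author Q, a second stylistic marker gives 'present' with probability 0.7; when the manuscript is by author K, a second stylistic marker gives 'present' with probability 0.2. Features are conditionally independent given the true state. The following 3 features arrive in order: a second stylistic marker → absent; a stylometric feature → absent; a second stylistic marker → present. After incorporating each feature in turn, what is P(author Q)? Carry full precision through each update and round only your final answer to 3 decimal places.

0.600

After a second stylistic marker='absent': P(author Q) = 0.3·0.8000 / (0.3·0.8000 + 0.8·0.2000) ≈ 0.6000
After a stylometric feature='absent': P(author Q) = 0.2·0.6000 / (0.2·0.6000 + 0.7·0.4000) ≈ 0.3000
After a second stylistic marker='present': P(author Q) = 0.7·0.3000 / (0.7·0.3000 + 0.2·0.7000) ≈ 0.6000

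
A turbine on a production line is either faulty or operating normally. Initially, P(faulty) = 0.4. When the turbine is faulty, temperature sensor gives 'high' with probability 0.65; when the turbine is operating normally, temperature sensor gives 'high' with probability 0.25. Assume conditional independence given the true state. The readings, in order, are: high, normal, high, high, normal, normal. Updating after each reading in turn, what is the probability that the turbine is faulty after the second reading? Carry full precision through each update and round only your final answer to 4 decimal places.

0.4472

After 'high': P(faulty) = 0.65·0.4000 / (0.65·0.4000 + 0.25·0.6000) ≈ 0.6341
After 'normal': P(faulty) = 0.35·0.6341 / (0.35·0.6341 + 0.75·0.3659) ≈ 0.4472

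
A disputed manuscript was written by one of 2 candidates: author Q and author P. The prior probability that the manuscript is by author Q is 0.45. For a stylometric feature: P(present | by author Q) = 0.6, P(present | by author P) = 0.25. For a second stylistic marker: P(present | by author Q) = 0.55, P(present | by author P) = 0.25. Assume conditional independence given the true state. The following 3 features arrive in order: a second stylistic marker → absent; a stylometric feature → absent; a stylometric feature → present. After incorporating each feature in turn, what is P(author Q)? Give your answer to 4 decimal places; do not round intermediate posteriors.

After a second stylistic marker='absent': P(author Q) = 0.45·0.4500 / (0.45·0.4500 + 0.75·0.5500) ≈ 0.3293
After a stylometric feature='absent': P(author Q) = 0.4·0.3293 / (0.4·0.3293 + 0.75·0.6707) ≈ 0.2075
After a stylometric feature='present': P(author Q) = 0.6·0.2075 / (0.6·0.2075 + 0.25·0.7925) ≈ 0.3859

0.3859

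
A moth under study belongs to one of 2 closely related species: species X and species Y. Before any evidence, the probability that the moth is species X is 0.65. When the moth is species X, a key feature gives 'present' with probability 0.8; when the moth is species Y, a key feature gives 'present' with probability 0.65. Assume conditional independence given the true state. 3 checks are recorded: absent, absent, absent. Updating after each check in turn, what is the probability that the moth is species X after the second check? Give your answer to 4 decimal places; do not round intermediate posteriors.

After 'absent': P(species X) = 0.2·0.6500 / (0.2·0.6500 + 0.35·0.3500) ≈ 0.5149
After 'absent': P(species X) = 0.2·0.5149 / (0.2·0.5149 + 0.35·0.4851) ≈ 0.3775

0.3775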